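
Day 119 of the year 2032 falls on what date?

2032-04-28

January has 31 days (119 − 31 = 88 remain).
February has 29 days (88 − 29 = 59 remain).
March has 31 days (59 − 31 = 28 remain).
28 into April → April 28.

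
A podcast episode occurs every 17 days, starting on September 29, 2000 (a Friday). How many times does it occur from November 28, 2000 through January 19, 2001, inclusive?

3

Occurrences land 17·i days after September 29, 2000 for i = 0, 1, 2, …
November 28, 2000 is 60 days after the start; 60 ÷ 17 = 3 remainder 9; since the remainder is 9, round up to i = 4. First occurrence in the window: #5 on December 6, 2000 (4×17 = 68 days in).
January 19, 2001 is 112 days after the start; 112 ÷ 17 = 6 remainder 10. Last occurrence in the window: #7 on January 9, 2001.
Occurrences #5 through #7: 3 in total.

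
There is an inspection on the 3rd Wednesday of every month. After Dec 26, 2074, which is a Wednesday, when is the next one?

Dec 2074 starts on a Saturday; its first Wednesday is the 5th, so the 3rd Wednesday is the 19th — Dec 19, 2074.
That is not after Dec 26, 2074, so look at Jan 2075.
Jan 2075 starts on a Tuesday; its first Wednesday is the 2nd, so the 3rd Wednesday is the 16th — Jan 16, 2075.

Jan 16, 2075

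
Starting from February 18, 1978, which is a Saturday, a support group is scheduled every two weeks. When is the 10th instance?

June 24, 1978

The 10th occurrence is 9 intervals after the first: 9 × 14 = 126 days after February 18, 1978.
February has 28 days — 10 days to the end of February leaves 116.
March has 31 days (85 left).
April has 30 days (55 left).
May has 31 days (24 left).
24 days into June → June 24, 1978.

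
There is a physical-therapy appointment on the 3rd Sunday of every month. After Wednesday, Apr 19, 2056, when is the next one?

May 21, 2056

Apr 2056 starts on a Saturday; its first Sunday is the 2nd, so the 3rd Sunday is the 16th — Apr 16, 2056.
That is not after Apr 19, 2056, so look at May 2056.
May 2056 starts on a Monday; its first Sunday is the 7th, so the 3rd Sunday is the 21st — May 21, 2056.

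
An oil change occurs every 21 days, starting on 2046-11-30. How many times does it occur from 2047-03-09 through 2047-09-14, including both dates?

9

Occurrences land 21·i days after 2046-11-30 for i = 0, 1, 2, …
2047-03-09 is 99 days after the start; 99 ÷ 21 = 4 remainder 15; since the remainder is 15, round up to i = 5. First occurrence in the window: #6 on 2047-03-15 (5×21 = 105 days in).
2047-09-14 is 288 days after the start; 288 ÷ 21 = 13 remainder 15. Last occurrence in the window: #14 on 2047-08-30.
Occurrences #6 through #14: 9 in total.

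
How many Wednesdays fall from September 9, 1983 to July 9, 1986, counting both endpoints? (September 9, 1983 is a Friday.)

September 9, 1983 is a Friday; the first Wednesday on or after it is September 14, 1983 (5 days later).
From September 14, 1983 to July 9, 1986: 108 + 366 + 365 + 190 = 1029 days (rest of 1983, 1984, 1985, to July 9, 1986 in 1986).
1029 ÷ 7 = 147 full weeks with remainder 0, so 147 more Wednesdays after the first → 148.

148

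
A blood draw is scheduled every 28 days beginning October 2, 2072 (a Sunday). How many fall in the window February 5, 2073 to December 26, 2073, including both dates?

Occurrences land 28·i days after October 2, 2072 for i = 0, 1, 2, …
February 5, 2073 is 126 days after the start; 126 ÷ 28 = 4 remainder 14; since the remainder is 14, round up to i = 5. First occurrence in the window: #6 on February 19, 2073 (5×28 = 140 days in).
December 26, 2073 is 450 days after the start; 450 ÷ 28 = 16 remainder 2. Last occurrence in the window: #17 on December 24, 2073.
Occurrences #6 through #17: 12 in total.

12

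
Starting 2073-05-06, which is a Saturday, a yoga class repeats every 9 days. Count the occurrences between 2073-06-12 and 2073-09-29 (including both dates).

Occurrences land 9·i days after 2073-05-06 for i = 0, 1, 2, …
2073-06-12 is 37 days after the start; 37 ÷ 9 = 4 remainder 1; since the remainder is 1, round up to i = 5. First occurrence in the window: #6 on 2073-06-20 (5×9 = 45 days in).
2073-09-29 is 146 days after the start; 146 ÷ 9 = 16 remainder 2. Last occurrence in the window: #17 on 2073-09-27.
Occurrences #6 through #17: 12 in total.

12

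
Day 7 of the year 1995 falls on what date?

7 into Jan → Jan 7.

Jan 7, 1995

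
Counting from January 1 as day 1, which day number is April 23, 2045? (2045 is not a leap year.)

Days in months before April: 31 + 28 + 31 = 90.
Plus 23 days into April → day 113.

113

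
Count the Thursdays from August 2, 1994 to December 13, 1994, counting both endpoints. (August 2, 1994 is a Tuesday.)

August 2, 1994 is a Tuesday; the first Thursday on or after it is August 4, 1994 (2 days later).
From August 4, 1994 to December 13, 1994: 27 + 30 + 31 + 30 + 13 = 131 days (rest of August, September, October, November, December).
131 ÷ 7 = 18 full weeks with remainder 5, so 18 more Thursdays after the first → 19.

19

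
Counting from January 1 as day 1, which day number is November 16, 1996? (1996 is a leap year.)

Days in months before November: 31 + 29 + 31 + 30 + 31 + 30 + 31 + 31 + 30 + 31 = 305.
Plus 16 days into November → day 321.

321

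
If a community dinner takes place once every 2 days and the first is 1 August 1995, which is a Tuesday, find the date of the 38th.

The 38th occurrence is 37 intervals after the first: 37 × 2 = 74 days after 1 August 1995.
August has 31 days — 30 days to the end of August leaves 44.
September has 30 days (14 left).
14 days into October → 14 October 1995.

14 October 1995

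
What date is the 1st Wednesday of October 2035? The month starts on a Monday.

October 3, 2035

October 2035 begins on a Monday, so the first Wednesday is October 3 (2 days later).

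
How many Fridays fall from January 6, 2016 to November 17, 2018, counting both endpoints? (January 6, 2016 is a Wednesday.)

January 6, 2016 is a Wednesday; the first Friday on or after it is January 8, 2016 (2 days later).
From January 8, 2016 to November 17, 2018: 358 + 365 + 321 = 1044 days (rest of 2016, 2017, to November 17, 2018 in 2018).
1044 ÷ 7 = 149 full weeks with remainder 1, so 149 more Fridays after the first → 150.

150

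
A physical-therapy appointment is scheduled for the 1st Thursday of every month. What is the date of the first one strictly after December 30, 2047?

January 2, 2048

December 2047 starts on a Sunday, so its 1st Thursday is December 5, 2047 (4 days in).
That is not after December 30, 2047, so look at January 2048.
January 2048 starts on a Wednesday, so its 1st Thursday is January 2, 2048 (1 day in).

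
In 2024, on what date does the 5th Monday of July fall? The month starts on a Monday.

29 July 2024

July 2024 begins on a Monday, so the first Monday is July 1.
The 5th Monday is 4 weeks later: 1 + 28 = 29.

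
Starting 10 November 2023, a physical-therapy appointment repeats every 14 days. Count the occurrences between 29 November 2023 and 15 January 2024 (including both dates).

Occurrences land 14·i days after 10 November 2023 for i = 0, 1, 2, …
29 November 2023 is 19 days after the start; 19 ÷ 14 = 1 remainder 5; since the remainder is 5, round up to i = 2. First occurrence in the window: #3 on 8 December 2023 (2×14 = 28 days in).
15 January 2024 is 66 days after the start; 66 ÷ 14 = 4 remainder 10. Last occurrence in the window: #5 on 5 January 2024.
Occurrences #3 through #5: 3 in total.

3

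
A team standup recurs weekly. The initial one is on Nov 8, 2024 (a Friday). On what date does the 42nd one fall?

Aug 22, 2025

The 42nd occurrence is 41 intervals after the first: 41 × 7 = 287 days after Nov 8, 2024.
Nov has 30 days — 22 days to the end of Nov leaves 265.
Dec has 31 days (234 left).
Jan has 31 days (203 left).
Feb has 28 days (175 left).
Mar has 31 days (144 left).
Apr has 30 days (114 left).
May has 31 days (83 left).
Jun has 30 days (53 left).
Jul has 31 days (22 left).
22 days into Aug → Aug 22, 2025.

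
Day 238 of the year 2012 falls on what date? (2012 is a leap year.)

25 August 2012

January has 31 days (238 − 31 = 207 remain).
February has 29 days (207 − 29 = 178 remain).
March has 31 days (178 − 31 = 147 remain).
April has 30 days (147 − 30 = 117 remain).
May has 31 days (117 − 31 = 86 remain).
June has 30 days (86 − 30 = 56 remain).
July has 31 days (56 − 31 = 25 remain).
25 into August → August 25.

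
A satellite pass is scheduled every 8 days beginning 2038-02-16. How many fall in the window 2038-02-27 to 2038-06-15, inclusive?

13

Occurrences land 8·i days after 2038-02-16 for i = 0, 1, 2, …
2038-02-27 is 11 days after the start; 11 ÷ 8 = 1 remainder 3; since the remainder is 3, round up to i = 2. First occurrence in the window: #3 on 2038-03-04 (2×8 = 16 days in).
2038-06-15 is 119 days after the start; 119 ÷ 8 = 14 remainder 7. Last occurrence in the window: #15 on 2038-06-08.
Occurrences #3 through #15: 13 in total.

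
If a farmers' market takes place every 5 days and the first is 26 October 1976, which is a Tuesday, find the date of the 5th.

15 November 1976

The 5th occurrence is 4 intervals after the first: 4 × 5 = 20 days after 26 October 1976.
October has 31 days — 5 days to the end of October leaves 15.
15 days into November → 15 November 1976.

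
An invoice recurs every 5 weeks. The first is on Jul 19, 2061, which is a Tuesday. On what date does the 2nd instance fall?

The 2nd occurrence is 1 interval after the first: 1 × 35 = 35 days after Jul 19, 2061.
Jul has 31 days — 12 days to the end of Jul leaves 23.
23 days into Aug → Aug 23, 2061.

Aug 23, 2061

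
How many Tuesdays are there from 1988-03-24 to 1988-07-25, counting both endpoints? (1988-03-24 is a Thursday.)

1988-03-24 is a Thursday; the first Tuesday on or after it is 1988-03-29 (5 days later).
From 1988-03-29 to 1988-07-25: 2 + 30 + 31 + 30 + 25 = 118 days (rest of March, April, May, June, July).
118 ÷ 7 = 16 full weeks with remainder 6, so 16 more Tuesdays after the first → 17.

17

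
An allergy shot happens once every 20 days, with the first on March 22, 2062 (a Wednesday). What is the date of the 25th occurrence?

July 15, 2063

The 25th occurrence is 24 intervals after the first: 24 × 20 = 480 days after March 22, 2062.
March has 31 days — 9 days to the end of March leaves 471.
From end of March to end of 2062 is 275 days (196 left).
January has 31 days (165 left).
February has 28 days (137 left).
March has 31 days (106 left).
April has 30 days (76 left).
May has 31 days (45 left).
June has 30 days (15 left).
15 days into July → July 15, 2063.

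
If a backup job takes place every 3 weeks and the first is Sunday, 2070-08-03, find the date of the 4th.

The 4th occurrence is 3 intervals after the first: 3 × 21 = 63 days after 2070-08-03.
August has 31 days — 28 days to the end of August leaves 35.
September has 30 days (5 left).
5 days into October → 2070-10-05.

2070-10-05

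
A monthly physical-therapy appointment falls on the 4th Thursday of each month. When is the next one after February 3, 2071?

February 2071 starts on a Sunday; its first Thursday is the 5th, so the 4th Thursday is the 26th — February 26, 2071.
February 26, 2071 is after February 3, 2071, so that is the next one.

February 26, 2071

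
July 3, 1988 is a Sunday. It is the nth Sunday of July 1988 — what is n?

Day 3 falls in week ⌈3/7⌉ of the month.
Days 1–7 hold the 1st Sunday, 8–14 the 2nd, 15–21 the 3rd, 22–28 the 4th, 29–31 the 5th.
3 is in the range for the 1st.

1st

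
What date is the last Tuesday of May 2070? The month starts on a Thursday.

27 May 2070

May 2070 begins on a Thursday, so the first Tuesday is May 6 (5 days later).
May 2070 has 31 days. Adding weeks: 6, 13, 20, 27 — the last one ≤ 31 is the 27th.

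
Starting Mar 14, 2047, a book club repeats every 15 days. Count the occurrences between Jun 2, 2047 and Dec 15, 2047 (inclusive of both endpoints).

13

Occurrences land 15·i days after Mar 14, 2047 for i = 0, 1, 2, …
Jun 2, 2047 is 80 days after the start; 80 ÷ 15 = 5 remainder 5; since the remainder is 5, round up to i = 6. First occurrence in the window: #7 on Jun 12, 2047 (6×15 = 90 days in).
Dec 15, 2047 is 276 days after the start; 276 ÷ 15 = 18 remainder 6. Last occurrence in the window: #19 on Dec 9, 2047.
Occurrences #7 through #19: 13 in total.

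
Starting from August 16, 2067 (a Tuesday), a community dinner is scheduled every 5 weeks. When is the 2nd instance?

September 20, 2067

The 2nd occurrence is 1 interval after the first: 1 × 35 = 35 days after August 16, 2067.
August has 31 days — 15 days to the end of August leaves 20.
20 days into September → September 20, 2067.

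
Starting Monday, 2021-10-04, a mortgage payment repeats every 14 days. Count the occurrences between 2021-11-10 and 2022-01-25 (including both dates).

Occurrences land 14·i days after 2021-10-04 for i = 0, 1, 2, …
2021-11-10 is 37 days after the start; 37 ÷ 14 = 2 remainder 9; since the remainder is 9, round up to i = 3. First occurrence in the window: #4 on 2021-11-15 (3×14 = 42 days in).
2022-01-25 is 113 days after the start; 113 ÷ 14 = 8 remainder 1. Last occurrence in the window: #9 on 2022-01-24.
Occurrences #4 through #9: 6 in total.

6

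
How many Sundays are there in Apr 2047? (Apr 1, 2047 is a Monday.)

Apr 1, 2047 is a Monday; the first Sunday on or after it is Apr 7, 2047 (6 days later).
From Apr 7, 2047 to Apr 30, 2047 is 30 − 7 = 23 days.
23 ÷ 7 = 3 full weeks with remainder 2, so 3 more Sundays after the first → 4.

4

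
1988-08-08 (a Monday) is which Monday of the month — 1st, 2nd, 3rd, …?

2nd

Day 8 falls in week ⌈8/7⌉ of the month.
Days 1–7 hold the 1st Monday, 8–14 the 2nd, 15–21 the 3rd, 22–28 the 4th, 29–31 the 5th.
8 is in the range for the 2nd.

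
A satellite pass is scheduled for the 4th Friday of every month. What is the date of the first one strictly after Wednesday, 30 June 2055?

June 2055 starts on a Tuesday; its first Friday is the 4th, so the 4th Friday is the 25th — 25 June 2055.
That is not after 30 June 2055, so look at July 2055.
July 2055 starts on a Thursday; its first Friday is the 2nd, so the 4th Friday is the 23rd — 23 July 2055.

23 July 2055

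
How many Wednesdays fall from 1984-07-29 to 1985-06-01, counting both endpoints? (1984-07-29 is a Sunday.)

1984-07-29 is a Sunday; the first Wednesday on or after it is 1984-08-01 (3 days later).
From 1984-08-01 to 1985-06-01: 30 + 30 + 31 + 30 + 31 + 31 + 28 + 31 + 30 + 31 + 1 = 304 days (rest of August, September, October, November, December, January, February, March, April, May, June).
304 ÷ 7 = 43 full weeks with remainder 3, so 43 more Wednesdays after the first → 44.

44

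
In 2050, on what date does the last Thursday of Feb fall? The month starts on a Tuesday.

Feb 24, 2050

Feb 2050 begins on a Tuesday, so the first Thursday is Feb 3 (2 days later).
Feb 2050 has 28 days. Adding weeks: 3, 10, 17, 24 — the last one ≤ 28 is the 24th.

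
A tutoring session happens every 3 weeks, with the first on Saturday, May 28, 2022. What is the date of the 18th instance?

May 20, 2023

The 18th occurrence is 17 intervals after the first: 17 × 21 = 357 days after May 28, 2022.
May has 31 days — 3 days to the end of May leaves 354.
June has 30 days (324 left).
July has 31 days (293 left).
August has 31 days (262 left).
September has 30 days (232 left).
October has 31 days (201 left).
November has 30 days (171 left).
December has 31 days (140 left).
January has 31 days (109 left).
February has 28 days (81 left).
March has 31 days (50 left).
April has 30 days (20 left).
20 days into May → May 20, 2023.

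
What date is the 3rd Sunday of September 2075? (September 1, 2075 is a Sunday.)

September 2075 begins on a Sunday, so the first Sunday is September 1.
The 3rd Sunday is 2 weeks later: 1 + 14 = 15.

15 September 2075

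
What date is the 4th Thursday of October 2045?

26 October 2045

October 2045 begins on a Sunday, so the first Thursday is October 5 (4 days later).
The 4th Thursday is 3 weeks later: 5 + 21 = 26.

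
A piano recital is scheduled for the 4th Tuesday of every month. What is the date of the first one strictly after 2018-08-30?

2018-09-25

August 2018 starts on a Wednesday; its first Tuesday is the 7th, so the 4th Tuesday is the 28th — 2018-08-28.
That is not after 2018-08-30, so look at September 2018.
September 2018 starts on a Saturday; its first Tuesday is the 4th, so the 4th Tuesday is the 25th — 2018-09-25.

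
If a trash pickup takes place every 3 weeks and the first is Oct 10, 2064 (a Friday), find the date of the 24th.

Feb 5, 2066

The 24th occurrence is 23 intervals after the first: 23 × 21 = 483 days after Oct 10, 2064.
Oct has 31 days — 21 days to the end of Oct leaves 462.
From end of Oct to end of 2064 is 61 days (401 left).
2065 has 365 days (36 left).
Jan has 31 days (5 left).
5 days into Feb → Feb 5, 2066.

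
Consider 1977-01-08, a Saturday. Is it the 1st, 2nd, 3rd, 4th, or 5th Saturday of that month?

2nd

Day 8 falls in week ⌈8/7⌉ of the month.
Days 1–7 hold the 1st Saturday, 8–14 the 2nd, 15–21 the 3rd, 22–28 the 4th, 29–31 the 5th.
8 is in the range for the 2nd.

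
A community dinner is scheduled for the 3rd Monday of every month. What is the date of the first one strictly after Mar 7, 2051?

Mar 20, 2051

Mar 2051 starts on a Wednesday; its first Monday is the 6th, so the 3rd Monday is the 20th — Mar 20, 2051.
Mar 20, 2051 is after Mar 7, 2051, so that is the next one.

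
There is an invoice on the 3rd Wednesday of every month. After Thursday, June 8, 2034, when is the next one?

June 2034 starts on a Thursday; its first Wednesday is the 7th, so the 3rd Wednesday is the 21st — June 21, 2034.
June 21, 2034 is after June 8, 2034, so that is the next one.

June 21, 2034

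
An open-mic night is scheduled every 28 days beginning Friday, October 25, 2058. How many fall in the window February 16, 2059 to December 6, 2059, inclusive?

10

Occurrences land 28·i days after October 25, 2058 for i = 0, 1, 2, …
February 16, 2059 is 114 days after the start; 114 ÷ 28 = 4 remainder 2; since the remainder is 2, round up to i = 5. First occurrence in the window: #6 on March 14, 2059 (5×28 = 140 days in).
December 6, 2059 is 407 days after the start; 407 ÷ 28 = 14 remainder 15. Last occurrence in the window: #15 on November 21, 2059.
Occurrences #6 through #15: 10 in total.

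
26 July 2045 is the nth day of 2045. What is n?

Days in months before July: 31 + 28 + 31 + 30 + 31 + 30 = 181.
Plus 26 days into July → day 207.

207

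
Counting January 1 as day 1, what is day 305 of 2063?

2063-11-01

January has 31 days (305 − 31 = 274 remain).
February has 28 days (274 − 28 = 246 remain).
March has 31 days (246 − 31 = 215 remain).
April has 30 days (215 − 30 = 185 remain).
May has 31 days (185 − 31 = 154 remain).
June has 30 days (154 − 30 = 124 remain).
July has 31 days (124 − 31 = 93 remain).
August has 31 days (93 − 31 = 62 remain).
September has 30 days (62 − 30 = 32 remain).
October has 31 days (32 − 31 = 1 remain).
1 into November → November 1.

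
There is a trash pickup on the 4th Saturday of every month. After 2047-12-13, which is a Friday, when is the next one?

December 2047 starts on a Sunday; its first Saturday is the 7th, so the 4th Saturday is the 28th — 2047-12-28.
2047-12-28 is after 2047-12-13, so that is the next one.

2047-12-28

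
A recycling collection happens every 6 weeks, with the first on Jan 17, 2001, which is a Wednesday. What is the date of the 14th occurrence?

Jul 17, 2002

The 14th occurrence is 13 intervals after the first: 13 × 42 = 546 days after Jan 17, 2001.
Jan has 31 days — 14 days to the end of Jan leaves 532.
From end of Jan to end of 2001 is 334 days (198 left).
Jan has 31 days (167 left).
Feb has 28 days (139 left).
Mar has 31 days (108 left).
Apr has 30 days (78 left).
May has 31 days (47 left).
Jun has 30 days (17 left).
17 days into Jul → Jul 17, 2002.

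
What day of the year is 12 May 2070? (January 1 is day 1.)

Days in months before May: 31 + 28 + 31 + 30 = 120.
Plus 12 days into May → day 132.

132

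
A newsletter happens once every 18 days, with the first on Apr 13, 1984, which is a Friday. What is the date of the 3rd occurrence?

The 3rd occurrence is 2 intervals after the first: 2 × 18 = 36 days after Apr 13, 1984.
Apr has 30 days — 17 days to the end of Apr leaves 19.
19 days into May → May 19, 1984.

May 19, 1984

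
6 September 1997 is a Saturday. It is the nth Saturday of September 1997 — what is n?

1st

Day 6 falls in week ⌈6/7⌉ of the month.
Days 1–7 hold the 1st Saturday, 8–14 the 2nd, 15–21 the 3rd, 22–28 the 4th, 29–31 the 5th.
6 is in the range for the 1st.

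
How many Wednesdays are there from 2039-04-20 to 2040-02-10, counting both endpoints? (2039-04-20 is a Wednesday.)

43

2039-04-20 is a Wednesday; the first Wednesday on or after it is 2039-04-20.
From 2039-04-20 to 2040-02-10: 10 + 31 + 30 + 31 + 31 + 30 + 31 + 30 + 31 + 31 + 10 = 296 days (rest of April, May, June, July, August, September, October, November, December, January, February).
296 ÷ 7 = 42 full weeks with remainder 2, so 42 more Wednesdays after the first → 43.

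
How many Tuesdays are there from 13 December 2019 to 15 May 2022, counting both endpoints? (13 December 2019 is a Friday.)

13 December 2019 is a Friday; the first Tuesday on or after it is 17 December 2019 (4 days later).
From 17 December 2019 to 15 May 2022: 14 + 366 + 365 + 135 = 880 days (rest of 2019, 2020, 2021, to 15 May 2022 in 2022).
880 ÷ 7 = 125 full weeks with remainder 5, so 125 more Tuesdays after the first → 126.

126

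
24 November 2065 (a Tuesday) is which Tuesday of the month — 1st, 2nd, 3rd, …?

Day 24 falls in week ⌈24/7⌉ of the month.
Days 1–7 hold the 1st Tuesday, 8–14 the 2nd, 15–21 the 3rd, 22–28 the 4th, 29–31 the 5th.
24 is in the range for the 4th.

4th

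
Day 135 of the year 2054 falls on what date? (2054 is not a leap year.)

2054-05-15

January has 31 days (135 − 31 = 104 remain).
February has 28 days (104 − 28 = 76 remain).
March has 31 days (76 − 31 = 45 remain).
April has 30 days (45 − 30 = 15 remain).
15 into May → May 15.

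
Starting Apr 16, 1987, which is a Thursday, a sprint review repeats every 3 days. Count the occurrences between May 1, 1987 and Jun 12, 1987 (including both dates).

Occurrences land 3·i days after Apr 16, 1987 for i = 0, 1, 2, …
May 1, 1987 is 15 days after the start; 15 ÷ 3 = 5 remainder 0. First occurrence in the window: #6 on May 1, 1987 (5×3 = 15 days in).
Jun 12, 1987 is 57 days after the start; 57 ÷ 3 = 19 remainder 0. Last occurrence in the window: #20 on Jun 12, 1987.
Occurrences #6 through #20: 15 in total.

15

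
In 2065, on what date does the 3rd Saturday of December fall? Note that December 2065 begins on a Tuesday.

December 2065 begins on a Tuesday, so the first Saturday is December 5 (4 days later).
The 3rd Saturday is 2 weeks later: 5 + 14 = 19.

2065-12-19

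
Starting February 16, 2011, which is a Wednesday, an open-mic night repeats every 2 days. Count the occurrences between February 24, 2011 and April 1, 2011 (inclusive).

19

Occurrences land 2·i days after February 16, 2011 for i = 0, 1, 2, …
February 24, 2011 is 8 days after the start; 8 ÷ 2 = 4 remainder 0. First occurrence in the window: #5 on February 24, 2011 (4×2 = 8 days in).
April 1, 2011 is 44 days after the start; 44 ÷ 2 = 22 remainder 0. Last occurrence in the window: #23 on April 1, 2011.
Occurrences #5 through #23: 19 in total.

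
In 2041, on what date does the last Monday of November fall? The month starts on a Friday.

November 2041 begins on a Friday, so the first Monday is November 4 (3 days later).
November 2041 has 30 days. Adding weeks: 4, 11, 18, 25 — the last one ≤ 30 is the 25th.

25 November 2041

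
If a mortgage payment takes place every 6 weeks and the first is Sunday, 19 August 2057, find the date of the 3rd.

11 November 2057

The 3rd occurrence is 2 intervals after the first: 2 × 42 = 84 days after 19 August 2057.
August has 31 days — 12 days to the end of August leaves 72.
September has 30 days (42 left).
October has 31 days (11 left).
11 days into November → 11 November 2057.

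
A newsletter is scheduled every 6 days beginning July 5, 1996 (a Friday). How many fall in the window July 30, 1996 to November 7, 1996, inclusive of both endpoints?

16

Occurrences land 6·i days after July 5, 1996 for i = 0, 1, 2, …
July 30, 1996 is 25 days after the start; 25 ÷ 6 = 4 remainder 1; since the remainder is 1, round up to i = 5. First occurrence in the window: #6 on August 4, 1996 (5×6 = 30 days in).
November 7, 1996 is 125 days after the start; 125 ÷ 6 = 20 remainder 5. Last occurrence in the window: #21 on November 2, 1996.
Occurrences #6 through #21: 16 in total.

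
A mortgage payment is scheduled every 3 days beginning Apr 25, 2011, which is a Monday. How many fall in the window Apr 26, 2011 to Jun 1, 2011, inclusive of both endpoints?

Occurrences land 3·i days after Apr 25, 2011 for i = 0, 1, 2, …
Apr 26, 2011 is 1 day after the start; 1 ÷ 3 = 0 remainder 1; since the remainder is 1, round up to i = 1. First occurrence in the window: #2 on Apr 28, 2011 (1×3 = 3 days in).
Jun 1, 2011 is 37 days after the start; 37 ÷ 3 = 12 remainder 1. Last occurrence in the window: #13 on May 31, 2011.
Occurrences #2 through #13: 12 in total.

12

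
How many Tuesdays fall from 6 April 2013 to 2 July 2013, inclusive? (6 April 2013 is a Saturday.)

13

6 April 2013 is a Saturday; the first Tuesday on or after it is 9 April 2013 (3 days later).
From 9 April 2013 to 2 July 2013: 21 + 31 + 30 + 2 = 84 days (rest of April, May, June, July).
84 ÷ 7 = 12 full weeks with remainder 0, so 12 more Tuesdays after the first → 13.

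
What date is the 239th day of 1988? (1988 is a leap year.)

January has 31 days (239 − 31 = 208 remain).
February has 29 days (208 − 29 = 179 remain).
March has 31 days (179 − 31 = 148 remain).
April has 30 days (148 − 30 = 118 remain).
May has 31 days (118 − 31 = 87 remain).
June has 30 days (87 − 30 = 57 remain).
July has 31 days (57 − 31 = 26 remain).
26 into August → August 26.

August 26, 1988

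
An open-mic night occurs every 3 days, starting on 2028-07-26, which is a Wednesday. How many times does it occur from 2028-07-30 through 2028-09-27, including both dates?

20

Occurrences land 3·i days after 2028-07-26 for i = 0, 1, 2, …
2028-07-30 is 4 days after the start; 4 ÷ 3 = 1 remainder 1; since the remainder is 1, round up to i = 2. First occurrence in the window: #3 on 2028-08-01 (2×3 = 6 days in).
2028-09-27 is 63 days after the start; 63 ÷ 3 = 21 remainder 0. Last occurrence in the window: #22 on 2028-09-27.
Occurrences #3 through #22: 20 in total.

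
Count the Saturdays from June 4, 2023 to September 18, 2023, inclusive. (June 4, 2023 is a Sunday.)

15

June 4, 2023 is a Sunday; the first Saturday on or after it is June 10, 2023 (6 days later).
From June 10, 2023 to September 18, 2023: 20 + 31 + 31 + 18 = 100 days (rest of June, July, August, September).
100 ÷ 7 = 14 full weeks with remainder 2, so 14 more Saturdays after the first → 15.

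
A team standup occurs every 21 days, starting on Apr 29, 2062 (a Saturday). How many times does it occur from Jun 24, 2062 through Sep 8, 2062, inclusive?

Occurrences land 21·i days after Apr 29, 2062 for i = 0, 1, 2, …
Jun 24, 2062 is 56 days after the start; 56 ÷ 21 = 2 remainder 14; since the remainder is 14, round up to i = 3. First occurrence in the window: #4 on Jul 1, 2062 (3×21 = 63 days in).
Sep 8, 2062 is 132 days after the start; 132 ÷ 21 = 6 remainder 6. Last occurrence in the window: #7 on Sep 2, 2062.
Occurrences #4 through #7: 4 in total.

4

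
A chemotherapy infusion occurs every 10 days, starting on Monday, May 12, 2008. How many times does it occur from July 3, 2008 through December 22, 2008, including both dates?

Occurrences land 10·i days after May 12, 2008 for i = 0, 1, 2, …
July 3, 2008 is 52 days after the start; 52 ÷ 10 = 5 remainder 2; since the remainder is 2, round up to i = 6. First occurrence in the window: #7 on July 11, 2008 (6×10 = 60 days in).
December 22, 2008 is 224 days after the start; 224 ÷ 10 = 22 remainder 4. Last occurrence in the window: #23 on December 18, 2008.
Occurrences #7 through #23: 17 in total.

17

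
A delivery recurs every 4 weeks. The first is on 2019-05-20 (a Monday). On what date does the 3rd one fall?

2019-07-15

The 3rd occurrence is 2 intervals after the first: 2 × 28 = 56 days after 2019-05-20.
May has 31 days — 11 days to the end of May leaves 45.
June has 30 days (15 left).
15 days into July → 2019-07-15.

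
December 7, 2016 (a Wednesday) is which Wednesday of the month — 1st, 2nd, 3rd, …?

Day 7 falls in week ⌈7/7⌉ of the month.
Days 1–7 hold the 1st Wednesday, 8–14 the 2nd, 15–21 the 3rd, 22–28 the 4th, 29–31 the 5th.
7 is in the range for the 1st.

1st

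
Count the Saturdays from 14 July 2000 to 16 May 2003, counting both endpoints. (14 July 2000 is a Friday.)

14 July 2000 is a Friday; the first Saturday on or after it is 15 July 2000 (1 day later).
From 15 July 2000 to 16 May 2003: 169 + 365 + 365 + 136 = 1035 days (rest of 2000, 2001, 2002, to 16 May 2003 in 2003).
1035 ÷ 7 = 147 full weeks with remainder 6, so 147 more Saturdays after the first → 148.

148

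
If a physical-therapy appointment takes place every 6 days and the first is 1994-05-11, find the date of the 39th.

The 39th occurrence is 38 intervals after the first: 38 × 6 = 228 days after 1994-05-11.
May has 31 days — 20 days to the end of May leaves 208.
June has 30 days (178 left).
July has 31 days (147 left).
August has 31 days (116 left).
September has 30 days (86 left).
October has 31 days (55 left).
November has 30 days (25 left).
25 days into December → 1994-12-25.

1994-12-25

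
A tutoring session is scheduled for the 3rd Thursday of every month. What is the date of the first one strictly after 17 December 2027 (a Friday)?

December 2027 starts on a Wednesday; its first Thursday is the 2nd, so the 3rd Thursday is the 16th — 16 December 2027.
That is not after 17 December 2027, so look at January 2028.
January 2028 starts on a Saturday; its first Thursday is the 6th, so the 3rd Thursday is the 20th — 20 January 2028.

20 January 2028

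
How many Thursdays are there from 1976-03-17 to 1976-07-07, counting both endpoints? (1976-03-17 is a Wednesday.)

1976-03-17 is a Wednesday; the first Thursday on or after it is 1976-03-18 (1 day later).
From 1976-03-18 to 1976-07-07: 13 + 30 + 31 + 30 + 7 = 111 days (rest of March, April, May, June, July).
111 ÷ 7 = 15 full weeks with remainder 6, so 15 more Thursdays after the first → 16.

16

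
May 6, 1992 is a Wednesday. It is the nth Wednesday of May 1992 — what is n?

1st

Day 6 falls in week ⌈6/7⌉ of the month.
Days 1–7 hold the 1st Wednesday, 8–14 the 2nd, 15–21 the 3rd, 22–28 the 4th, 29–31 the 5th.
6 is in the range for the 1st.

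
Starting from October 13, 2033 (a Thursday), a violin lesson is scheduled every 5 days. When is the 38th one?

April 16, 2034

The 38th occurrence is 37 intervals after the first: 37 × 5 = 185 days after October 13, 2033.
October has 31 days — 18 days to the end of October leaves 167.
November has 30 days (137 left).
December has 31 days (106 left).
January has 31 days (75 left).
February has 28 days (47 left).
March has 31 days (16 left).
16 days into April → April 16, 2034.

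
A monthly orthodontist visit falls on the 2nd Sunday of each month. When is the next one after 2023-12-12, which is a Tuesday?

December 2023 starts on a Friday; its first Sunday is the 3rd, so the 2nd Sunday is the 10th — 2023-12-10.
That is not after 2023-12-12, so look at January 2024.
January 2024 starts on a Monday; its first Sunday is the 7th, so the 2nd Sunday is the 14th — 2024-01-14.

2024-01-14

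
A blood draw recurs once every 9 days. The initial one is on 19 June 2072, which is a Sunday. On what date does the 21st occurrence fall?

The 21st occurrence is 20 intervals after the first: 20 × 9 = 180 days after 19 June 2072.
June has 30 days — 11 days to the end of June leaves 169.
July has 31 days (138 left).
August has 31 days (107 left).
September has 30 days (77 left).
October has 31 days (46 left).
November has 30 days (16 left).
16 days into December → 16 December 2072.

16 December 2072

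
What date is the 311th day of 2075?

November 7, 2075

January has 31 days (311 − 31 = 280 remain).
February has 28 days (280 − 28 = 252 remain).
March has 31 days (252 − 31 = 221 remain).
April has 30 days (221 − 30 = 191 remain).
May has 31 days (191 − 31 = 160 remain).
June has 30 days (160 − 30 = 130 remain).
July has 31 days (130 − 31 = 99 remain).
August has 31 days (99 − 31 = 68 remain).
September has 30 days (68 − 30 = 38 remain).
October has 31 days (38 − 31 = 7 remain).
7 into November → November 7.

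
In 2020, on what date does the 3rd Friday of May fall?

The first Friday of May 2020 is May 1.
The 3rd Friday is 2 weeks later: 1 + 14 = 15.

2020-05-15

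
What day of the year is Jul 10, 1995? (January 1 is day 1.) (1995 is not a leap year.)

Days in months before Jul: 31 + 28 + 31 + 30 + 31 + 30 = 181.
Plus 10 days into Jul → day 191.

191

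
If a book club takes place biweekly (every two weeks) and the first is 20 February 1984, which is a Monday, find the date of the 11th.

9 July 1984

The 11th occurrence is 10 intervals after the first: 10 × 14 = 140 days after 20 February 1984.
February has 29 days — 9 days to the end of February leaves 131.
March has 31 days (100 left).
April has 30 days (70 left).
May has 31 days (39 left).
June has 30 days (9 left).
9 days into July → 9 July 1984.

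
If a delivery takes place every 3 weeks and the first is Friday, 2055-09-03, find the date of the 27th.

2057-03-02

The 27th occurrence is 26 intervals after the first: 26 × 21 = 546 days after 2055-09-03.
September has 30 days — 27 days to the end of September leaves 519.
From end of September to end of 2055 is 92 days (427 left).
2056 has 366 days (61 left).
January has 31 days (30 left).
February has 28 days (2 left).
2 days into March → 2057-03-02.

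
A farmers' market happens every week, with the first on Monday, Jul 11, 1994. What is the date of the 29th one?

The 29th occurrence is 28 intervals after the first: 28 × 7 = 196 days after Jul 11, 1994.
Jul has 31 days — 20 days to the end of Jul leaves 176.
Aug has 31 days (145 left).
Sep has 30 days (115 left).
Oct has 31 days (84 left).
Nov has 30 days (54 left).
Dec has 31 days (23 left).
23 days into Jan → Jan 23, 1995.

Jan 23, 1995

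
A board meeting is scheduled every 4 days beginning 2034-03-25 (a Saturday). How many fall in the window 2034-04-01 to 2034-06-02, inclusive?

Occurrences land 4·i days after 2034-03-25 for i = 0, 1, 2, …
2034-04-01 is 7 days after the start; 7 ÷ 4 = 1 remainder 3; since the remainder is 3, round up to i = 2. First occurrence in the window: #3 on 2034-04-02 (2×4 = 8 days in).
2034-06-02 is 69 days after the start; 69 ÷ 4 = 17 remainder 1. Last occurrence in the window: #18 on 2034-06-01.
Occurrences #3 through #18: 16 in total.

16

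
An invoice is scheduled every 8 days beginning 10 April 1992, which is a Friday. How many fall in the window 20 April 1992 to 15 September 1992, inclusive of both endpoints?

18

Occurrences land 8·i days after 10 April 1992 for i = 0, 1, 2, …
20 April 1992 is 10 days after the start; 10 ÷ 8 = 1 remainder 2; since the remainder is 2, round up to i = 2. First occurrence in the window: #3 on 26 April 1992 (2×8 = 16 days in).
15 September 1992 is 158 days after the start; 158 ÷ 8 = 19 remainder 6. Last occurrence in the window: #20 on 9 September 1992.
Occurrences #3 through #20: 18 in total.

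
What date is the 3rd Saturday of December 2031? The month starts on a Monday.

December 2031 begins on a Monday, so the first Saturday is December 6 (5 days later).
The 3rd Saturday is 2 weeks later: 6 + 14 = 20.

20 December 2031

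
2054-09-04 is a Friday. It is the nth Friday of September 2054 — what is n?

1st

Day 4 falls in week ⌈4/7⌉ of the month.
Days 1–7 hold the 1st Friday, 8–14 the 2nd, 15–21 the 3rd, 22–28 the 4th, 29–31 the 5th.
4 is in the range for the 1st.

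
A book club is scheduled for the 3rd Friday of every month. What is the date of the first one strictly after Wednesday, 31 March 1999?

16 April 1999

March 1999 starts on a Monday; its first Friday is the 5th, so the 3rd Friday is the 19th — 19 March 1999.
That is not after 31 March 1999, so look at April 1999.
April 1999 starts on a Thursday; its first Friday is the 2nd, so the 3rd Friday is the 16th — 16 April 1999.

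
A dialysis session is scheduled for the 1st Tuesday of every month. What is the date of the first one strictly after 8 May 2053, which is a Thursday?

3 June 2053

May 2053 starts on a Thursday, so its 1st Tuesday is 6 May 2053 (5 days in).
That is not after 8 May 2053, so look at June 2053.
June 2053 starts on a Sunday, so its 1st Tuesday is 3 June 2053 (2 days in).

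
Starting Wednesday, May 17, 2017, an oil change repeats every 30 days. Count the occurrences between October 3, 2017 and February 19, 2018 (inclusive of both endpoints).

Occurrences land 30·i days after May 17, 2017 for i = 0, 1, 2, …
October 3, 2017 is 139 days after the start; 139 ÷ 30 = 4 remainder 19; since the remainder is 19, round up to i = 5. First occurrence in the window: #6 on October 14, 2017 (5×30 = 150 days in).
February 19, 2018 is 278 days after the start; 278 ÷ 30 = 9 remainder 8. Last occurrence in the window: #10 on February 11, 2018.
Occurrences #6 through #10: 5 in total.

5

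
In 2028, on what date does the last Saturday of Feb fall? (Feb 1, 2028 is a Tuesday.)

Feb 2028 begins on a Tuesday, so the first Saturday is Feb 5 (4 days later).
Feb 2028 has 29 days. Adding weeks: 5, 12, 19, 26 — the last one ≤ 29 is the 26th.

Feb 26, 2028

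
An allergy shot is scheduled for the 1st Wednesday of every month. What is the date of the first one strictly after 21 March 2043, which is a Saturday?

March 2043 starts on a Sunday, so its 1st Wednesday is 4 March 2043 (3 days in).
That is not after 21 March 2043, so look at April 2043.
April 2043 starts on a Wednesday, so its 1st Wednesday is 1 April 2043.

1 April 2043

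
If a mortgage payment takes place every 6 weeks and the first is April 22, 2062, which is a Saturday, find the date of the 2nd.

The 2nd occurrence is 1 interval after the first: 1 × 42 = 42 days after April 22, 2062.
April has 30 days — 8 days to the end of April leaves 34.
May has 31 days (3 left).
3 days into June → June 3, 2062.

June 3, 2062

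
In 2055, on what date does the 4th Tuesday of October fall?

The first Tuesday of October 2055 is October 5.
The 4th Tuesday is 3 weeks later: 5 + 21 = 26.

2055-10-26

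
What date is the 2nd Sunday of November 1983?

1983-11-13

The first Sunday of November 1983 is November 6.
The 2nd Sunday is 1 weeks later: 6 + 7 = 13.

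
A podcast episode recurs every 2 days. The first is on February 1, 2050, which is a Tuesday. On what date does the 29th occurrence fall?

March 29, 2050

The 29th occurrence is 28 intervals after the first: 28 × 2 = 56 days after February 1, 2050.
February has 28 days — 27 days to the end of February leaves 29.
29 days into March → March 29, 2050.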